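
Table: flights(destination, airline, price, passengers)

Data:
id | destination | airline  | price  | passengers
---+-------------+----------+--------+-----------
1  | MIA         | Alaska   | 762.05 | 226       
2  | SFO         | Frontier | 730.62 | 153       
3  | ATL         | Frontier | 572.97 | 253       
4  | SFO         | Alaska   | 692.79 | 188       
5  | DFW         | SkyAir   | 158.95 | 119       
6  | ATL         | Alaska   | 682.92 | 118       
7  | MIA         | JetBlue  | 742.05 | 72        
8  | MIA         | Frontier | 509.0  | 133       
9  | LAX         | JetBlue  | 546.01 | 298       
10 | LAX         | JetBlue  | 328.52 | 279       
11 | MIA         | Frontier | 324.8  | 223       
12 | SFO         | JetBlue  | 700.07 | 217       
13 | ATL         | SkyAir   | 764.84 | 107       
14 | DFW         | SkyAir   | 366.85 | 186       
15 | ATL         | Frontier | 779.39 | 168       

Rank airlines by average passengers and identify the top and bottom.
SELECT airline, AVG(passengers)
FROM flights
GROUP BY airline
ORDER BY AVG(passengers)

All groups:
  SkyAir: 137.33
  Alaska: 177.33
  Frontier: 186.00
  JetBlue: 216.50

Highest: JetBlue (216.50)
Lowest: SkyAir (137.33)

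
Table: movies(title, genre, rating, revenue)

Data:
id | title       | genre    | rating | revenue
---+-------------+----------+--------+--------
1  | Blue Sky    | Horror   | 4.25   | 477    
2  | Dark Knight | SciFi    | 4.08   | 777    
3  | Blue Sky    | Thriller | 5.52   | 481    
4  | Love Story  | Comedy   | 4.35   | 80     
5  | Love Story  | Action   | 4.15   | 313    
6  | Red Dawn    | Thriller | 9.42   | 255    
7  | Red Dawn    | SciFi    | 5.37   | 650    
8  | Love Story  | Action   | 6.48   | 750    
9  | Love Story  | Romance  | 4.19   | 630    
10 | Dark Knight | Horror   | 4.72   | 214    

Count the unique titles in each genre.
SELECT genre, COUNT(DISTINCT title)
FROM movies
GROUP BY genre

Result:
  Action: 1 distinct
  Comedy: 1 distinct
  Horror: 2 distinct
  Romance: 1 distinct
  SciFi: 2 distinct
  Thriller: 2 distinct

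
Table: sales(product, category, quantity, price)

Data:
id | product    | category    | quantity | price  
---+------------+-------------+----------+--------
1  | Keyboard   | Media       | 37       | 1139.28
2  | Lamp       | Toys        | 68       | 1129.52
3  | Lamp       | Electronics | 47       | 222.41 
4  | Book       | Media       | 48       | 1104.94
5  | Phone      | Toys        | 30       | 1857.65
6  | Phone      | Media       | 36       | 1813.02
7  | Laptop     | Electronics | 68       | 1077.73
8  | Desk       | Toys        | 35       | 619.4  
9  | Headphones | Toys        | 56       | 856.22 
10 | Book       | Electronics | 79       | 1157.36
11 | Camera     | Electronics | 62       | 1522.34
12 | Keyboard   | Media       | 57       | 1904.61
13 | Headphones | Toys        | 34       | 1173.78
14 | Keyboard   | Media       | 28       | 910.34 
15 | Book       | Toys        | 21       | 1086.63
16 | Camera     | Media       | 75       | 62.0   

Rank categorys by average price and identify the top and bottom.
SELECT category, AVG(price)
FROM sales
GROUP BY category
ORDER BY AVG(price)

All groups:
  Electronics: 994.96
  Toys: 1120.53
  Media: 1155.70

Highest: Media (1155.70)
Lowest: Electronics (994.96)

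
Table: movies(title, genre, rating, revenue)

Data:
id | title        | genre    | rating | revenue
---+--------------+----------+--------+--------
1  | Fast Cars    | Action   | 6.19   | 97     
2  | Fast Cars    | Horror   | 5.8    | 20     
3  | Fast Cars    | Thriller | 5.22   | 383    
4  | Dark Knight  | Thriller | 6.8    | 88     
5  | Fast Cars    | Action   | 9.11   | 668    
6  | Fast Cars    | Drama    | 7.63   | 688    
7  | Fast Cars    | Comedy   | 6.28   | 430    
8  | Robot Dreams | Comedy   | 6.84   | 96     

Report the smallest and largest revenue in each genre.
SELECT genre, MIN(revenue), MAX(revenue)
FROM movies
GROUP BY genre

Result:
  Action: min=97, max=668
  Comedy: min=96, max=430
  Drama: min=688, max=688
  Horror: min=20, max=20
  Thriller: min=88, max=383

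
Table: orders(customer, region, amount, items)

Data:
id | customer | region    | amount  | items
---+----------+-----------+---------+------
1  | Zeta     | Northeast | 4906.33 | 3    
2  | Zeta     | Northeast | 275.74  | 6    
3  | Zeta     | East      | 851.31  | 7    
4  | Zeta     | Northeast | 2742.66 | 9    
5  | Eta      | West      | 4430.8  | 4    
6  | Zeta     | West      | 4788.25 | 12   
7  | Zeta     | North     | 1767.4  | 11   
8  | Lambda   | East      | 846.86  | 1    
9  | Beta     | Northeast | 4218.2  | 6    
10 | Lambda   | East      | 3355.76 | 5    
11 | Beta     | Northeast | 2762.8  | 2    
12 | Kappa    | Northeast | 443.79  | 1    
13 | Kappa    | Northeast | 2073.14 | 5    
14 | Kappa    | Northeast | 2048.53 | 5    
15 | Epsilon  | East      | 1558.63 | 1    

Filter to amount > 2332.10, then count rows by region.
SELECT region, COUNT(*)
FROM orders
WHERE amount > 2332.10
GROUP BY region

Note: WHERE filters rows before grouping.

Result:
  East: 1
  Northeast: 4
  West: 2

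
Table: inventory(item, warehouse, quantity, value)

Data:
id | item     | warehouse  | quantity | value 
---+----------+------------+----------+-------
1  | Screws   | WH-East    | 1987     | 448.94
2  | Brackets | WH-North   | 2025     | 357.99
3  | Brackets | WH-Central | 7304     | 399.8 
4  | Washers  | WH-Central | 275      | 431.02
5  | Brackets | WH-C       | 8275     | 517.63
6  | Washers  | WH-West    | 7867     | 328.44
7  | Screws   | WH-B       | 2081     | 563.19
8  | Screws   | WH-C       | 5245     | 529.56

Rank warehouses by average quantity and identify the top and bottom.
SELECT warehouse, AVG(quantity)
FROM inventory
GROUP BY warehouse
ORDER BY AVG(quantity)

All groups:
  WH-East: 1987.00
  WH-North: 2025.00
  WH-B: 2081.00
  WH-Central: 3789.50
  WH-C: 6760.00
  WH-West: 7867.00

Highest: WH-West (7867.00)
Lowest: WH-East (1987.00)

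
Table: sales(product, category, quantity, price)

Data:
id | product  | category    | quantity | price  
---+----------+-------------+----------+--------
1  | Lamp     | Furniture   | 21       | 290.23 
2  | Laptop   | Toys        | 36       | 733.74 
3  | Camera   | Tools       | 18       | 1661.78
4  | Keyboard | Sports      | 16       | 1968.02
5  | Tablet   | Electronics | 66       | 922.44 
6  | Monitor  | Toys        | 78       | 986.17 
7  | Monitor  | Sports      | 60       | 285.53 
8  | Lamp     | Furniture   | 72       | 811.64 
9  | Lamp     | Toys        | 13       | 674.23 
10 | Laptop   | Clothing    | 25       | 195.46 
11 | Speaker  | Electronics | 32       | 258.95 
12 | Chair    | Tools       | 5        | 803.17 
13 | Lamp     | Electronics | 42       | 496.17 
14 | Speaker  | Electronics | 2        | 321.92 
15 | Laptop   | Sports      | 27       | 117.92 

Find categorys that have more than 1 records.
SELECT category, COUNT(*) as cnt
FROM sales
GROUP BY category
HAVING COUNT(*) > 1

Result:
  Electronics: 4
  Furniture: 2
  Sports: 3
  Tools: 2
  Toys: 3

Note: HAVING filters groups after aggregation, WHERE filters rows before.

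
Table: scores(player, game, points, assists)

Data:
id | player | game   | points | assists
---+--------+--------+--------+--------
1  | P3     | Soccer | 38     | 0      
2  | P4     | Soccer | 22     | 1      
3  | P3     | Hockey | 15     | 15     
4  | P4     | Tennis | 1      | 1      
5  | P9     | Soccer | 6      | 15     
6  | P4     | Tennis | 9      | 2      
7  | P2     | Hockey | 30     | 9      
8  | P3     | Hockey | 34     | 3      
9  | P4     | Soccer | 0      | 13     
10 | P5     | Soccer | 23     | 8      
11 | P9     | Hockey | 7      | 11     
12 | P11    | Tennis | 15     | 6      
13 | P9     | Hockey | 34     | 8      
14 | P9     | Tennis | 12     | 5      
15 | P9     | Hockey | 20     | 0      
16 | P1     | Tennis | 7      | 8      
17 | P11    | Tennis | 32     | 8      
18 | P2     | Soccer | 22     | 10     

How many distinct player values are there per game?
SELECT game, COUNT(DISTINCT player)
FROM scores
GROUP BY game

Result:
  Hockey: 3 distinct
  Soccer: 5 distinct
  Tennis: 4 distinct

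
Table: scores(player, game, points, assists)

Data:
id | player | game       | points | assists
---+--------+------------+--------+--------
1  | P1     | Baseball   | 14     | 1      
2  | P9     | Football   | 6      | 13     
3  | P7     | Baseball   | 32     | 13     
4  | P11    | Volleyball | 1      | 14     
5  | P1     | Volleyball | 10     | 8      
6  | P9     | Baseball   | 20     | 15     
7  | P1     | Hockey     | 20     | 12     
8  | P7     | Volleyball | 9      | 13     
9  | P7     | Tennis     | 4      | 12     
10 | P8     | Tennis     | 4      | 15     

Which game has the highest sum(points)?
SELECT game, SUM(points) as val
FROM scores
GROUP BY game
ORDER BY val DESC
LIMIT 1

Result: Baseball with sum(points) = 66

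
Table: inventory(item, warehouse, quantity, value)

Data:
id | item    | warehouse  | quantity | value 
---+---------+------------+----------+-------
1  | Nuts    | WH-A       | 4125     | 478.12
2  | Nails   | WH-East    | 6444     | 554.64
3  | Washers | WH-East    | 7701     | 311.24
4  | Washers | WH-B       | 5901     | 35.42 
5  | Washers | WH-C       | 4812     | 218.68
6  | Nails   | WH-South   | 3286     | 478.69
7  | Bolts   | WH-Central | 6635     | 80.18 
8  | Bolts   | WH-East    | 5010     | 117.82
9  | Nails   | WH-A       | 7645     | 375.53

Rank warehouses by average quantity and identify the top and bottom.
SELECT warehouse, AVG(quantity)
FROM inventory
GROUP BY warehouse
ORDER BY AVG(quantity)

All groups:
  WH-South: 3286.00
  WH-C: 4812.00
  WH-A: 5885.00
  WH-B: 5901.00
  WH-East: 6385.00
  WH-Central: 6635.00

Highest: WH-Central (6635.00)
Lowest: WH-South (3286.00)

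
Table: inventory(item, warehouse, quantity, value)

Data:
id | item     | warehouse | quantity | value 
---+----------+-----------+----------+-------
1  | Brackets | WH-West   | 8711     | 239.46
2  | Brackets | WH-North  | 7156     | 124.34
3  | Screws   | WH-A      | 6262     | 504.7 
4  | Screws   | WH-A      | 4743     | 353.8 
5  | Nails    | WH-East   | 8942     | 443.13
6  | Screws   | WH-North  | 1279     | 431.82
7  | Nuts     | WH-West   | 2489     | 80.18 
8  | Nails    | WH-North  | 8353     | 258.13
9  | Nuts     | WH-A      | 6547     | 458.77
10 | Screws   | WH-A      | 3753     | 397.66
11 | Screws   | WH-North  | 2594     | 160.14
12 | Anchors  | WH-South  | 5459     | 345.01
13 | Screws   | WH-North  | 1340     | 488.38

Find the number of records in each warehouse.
SELECT warehouse, COUNT(*) as count
FROM inventory
GROUP BY warehouse

Result:
  WH-A: 4
  WH-East: 1
  WH-North: 5
  WH-South: 1
  WH-West: 2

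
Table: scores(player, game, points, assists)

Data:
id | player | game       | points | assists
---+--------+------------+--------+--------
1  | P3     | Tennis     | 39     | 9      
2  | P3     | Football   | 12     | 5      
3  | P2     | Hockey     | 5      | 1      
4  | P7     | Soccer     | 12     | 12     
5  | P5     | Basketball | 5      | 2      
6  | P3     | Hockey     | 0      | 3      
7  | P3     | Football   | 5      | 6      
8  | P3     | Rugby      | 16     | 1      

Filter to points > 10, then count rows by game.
SELECT game, COUNT(*)
FROM scores
WHERE points > 10
GROUP BY game

Note: WHERE filters rows before grouping.

Result:
  Football: 1
  Rugby: 1
  Soccer: 1
  Tennis: 1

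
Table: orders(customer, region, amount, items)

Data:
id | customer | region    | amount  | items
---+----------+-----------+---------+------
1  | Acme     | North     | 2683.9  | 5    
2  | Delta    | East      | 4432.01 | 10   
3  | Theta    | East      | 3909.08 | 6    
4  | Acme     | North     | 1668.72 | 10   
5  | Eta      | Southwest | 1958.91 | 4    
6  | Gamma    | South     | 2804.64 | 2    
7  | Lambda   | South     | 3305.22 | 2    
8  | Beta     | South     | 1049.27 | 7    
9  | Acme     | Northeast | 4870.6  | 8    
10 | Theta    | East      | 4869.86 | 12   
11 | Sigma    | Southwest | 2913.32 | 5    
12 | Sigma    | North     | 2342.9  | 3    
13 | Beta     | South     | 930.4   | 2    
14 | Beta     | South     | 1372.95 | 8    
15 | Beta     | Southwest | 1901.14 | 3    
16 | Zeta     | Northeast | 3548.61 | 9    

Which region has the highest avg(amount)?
SELECT region, AVG(amount) as val
FROM orders
GROUP BY region
ORDER BY val DESC
LIMIT 1

Result: East with avg(amount) = 4403.65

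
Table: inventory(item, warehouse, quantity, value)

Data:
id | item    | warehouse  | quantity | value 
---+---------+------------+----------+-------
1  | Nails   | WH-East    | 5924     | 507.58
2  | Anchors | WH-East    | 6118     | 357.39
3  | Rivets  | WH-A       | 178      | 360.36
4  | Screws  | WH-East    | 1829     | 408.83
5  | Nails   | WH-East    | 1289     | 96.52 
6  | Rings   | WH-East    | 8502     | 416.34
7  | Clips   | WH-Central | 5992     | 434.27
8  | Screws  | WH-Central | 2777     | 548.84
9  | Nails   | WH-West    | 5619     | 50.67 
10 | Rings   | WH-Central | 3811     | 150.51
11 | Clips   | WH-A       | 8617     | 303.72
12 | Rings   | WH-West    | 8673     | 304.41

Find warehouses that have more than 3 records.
SELECT warehouse, COUNT(*) as cnt
FROM inventory
GROUP BY warehouse
HAVING COUNT(*) > 3

Result:
  WH-East: 5

Note: HAVING filters groups after aggregation, WHERE filters rows before.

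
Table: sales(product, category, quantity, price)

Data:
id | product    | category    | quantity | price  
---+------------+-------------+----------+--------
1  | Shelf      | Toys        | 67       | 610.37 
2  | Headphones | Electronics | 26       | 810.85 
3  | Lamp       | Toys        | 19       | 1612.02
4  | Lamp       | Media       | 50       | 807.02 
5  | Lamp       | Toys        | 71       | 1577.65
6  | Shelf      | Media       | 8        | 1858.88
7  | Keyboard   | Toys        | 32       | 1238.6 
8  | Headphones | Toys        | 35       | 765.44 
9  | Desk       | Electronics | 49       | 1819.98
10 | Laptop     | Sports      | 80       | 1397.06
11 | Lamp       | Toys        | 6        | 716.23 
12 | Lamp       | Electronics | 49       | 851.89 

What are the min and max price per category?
SELECT category, MIN(price), MAX(price)
FROM sales
GROUP BY category

Result:
  Electronics: min=810.85, max=1819.98
  Media: min=807.02, max=1858.88
  Sports: min=1397.06, max=1397.06
  Toys: min=610.37, max=1612.02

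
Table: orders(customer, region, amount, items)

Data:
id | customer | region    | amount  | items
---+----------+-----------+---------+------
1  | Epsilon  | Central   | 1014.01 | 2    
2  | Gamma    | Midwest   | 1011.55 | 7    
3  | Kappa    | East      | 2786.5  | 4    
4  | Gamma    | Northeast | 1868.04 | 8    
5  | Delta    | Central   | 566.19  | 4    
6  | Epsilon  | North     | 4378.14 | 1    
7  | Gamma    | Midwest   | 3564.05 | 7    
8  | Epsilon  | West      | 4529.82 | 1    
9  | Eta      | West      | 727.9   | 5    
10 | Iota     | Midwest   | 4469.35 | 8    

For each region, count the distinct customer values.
SELECT region, COUNT(DISTINCT customer)
FROM orders
GROUP BY region

Result:
  Central: 2 distinct
  East: 1 distinct
  Midwest: 2 distinct
  North: 1 distinct
  Northeast: 1 distinct
  West: 2 distinct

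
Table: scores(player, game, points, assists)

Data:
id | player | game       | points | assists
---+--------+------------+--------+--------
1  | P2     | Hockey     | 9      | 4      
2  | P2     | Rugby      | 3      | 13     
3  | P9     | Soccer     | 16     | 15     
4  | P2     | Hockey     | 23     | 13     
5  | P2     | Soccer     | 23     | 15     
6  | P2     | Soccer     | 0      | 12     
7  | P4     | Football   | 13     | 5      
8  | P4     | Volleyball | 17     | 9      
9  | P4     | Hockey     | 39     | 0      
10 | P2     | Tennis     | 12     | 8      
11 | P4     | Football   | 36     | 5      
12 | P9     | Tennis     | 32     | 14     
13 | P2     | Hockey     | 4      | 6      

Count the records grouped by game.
SELECT game, COUNT(*) as count
FROM scores
GROUP BY game

Result:
  Football: 2
  Hockey: 4
  Rugby: 1
  Soccer: 3
  Tennis: 2
  Volleyball: 1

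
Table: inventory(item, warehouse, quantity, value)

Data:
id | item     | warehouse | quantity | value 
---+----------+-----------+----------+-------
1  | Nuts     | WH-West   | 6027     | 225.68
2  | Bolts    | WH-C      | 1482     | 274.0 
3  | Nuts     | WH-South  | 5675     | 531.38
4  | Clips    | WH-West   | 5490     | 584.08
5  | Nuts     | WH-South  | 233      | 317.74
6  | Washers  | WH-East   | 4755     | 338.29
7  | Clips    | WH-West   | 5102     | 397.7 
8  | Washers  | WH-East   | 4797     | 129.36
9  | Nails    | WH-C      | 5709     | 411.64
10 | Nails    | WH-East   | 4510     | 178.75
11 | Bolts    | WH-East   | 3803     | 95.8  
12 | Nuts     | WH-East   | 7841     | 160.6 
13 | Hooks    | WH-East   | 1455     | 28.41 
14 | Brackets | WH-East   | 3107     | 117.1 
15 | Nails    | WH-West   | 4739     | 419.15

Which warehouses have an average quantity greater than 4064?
SELECT warehouse, AVG(quantity)
FROM inventory
GROUP BY warehouse
HAVING AVG(quantity) > 4064

Result:
  WH-East: avg=4324.00
  WH-West: avg=5339.50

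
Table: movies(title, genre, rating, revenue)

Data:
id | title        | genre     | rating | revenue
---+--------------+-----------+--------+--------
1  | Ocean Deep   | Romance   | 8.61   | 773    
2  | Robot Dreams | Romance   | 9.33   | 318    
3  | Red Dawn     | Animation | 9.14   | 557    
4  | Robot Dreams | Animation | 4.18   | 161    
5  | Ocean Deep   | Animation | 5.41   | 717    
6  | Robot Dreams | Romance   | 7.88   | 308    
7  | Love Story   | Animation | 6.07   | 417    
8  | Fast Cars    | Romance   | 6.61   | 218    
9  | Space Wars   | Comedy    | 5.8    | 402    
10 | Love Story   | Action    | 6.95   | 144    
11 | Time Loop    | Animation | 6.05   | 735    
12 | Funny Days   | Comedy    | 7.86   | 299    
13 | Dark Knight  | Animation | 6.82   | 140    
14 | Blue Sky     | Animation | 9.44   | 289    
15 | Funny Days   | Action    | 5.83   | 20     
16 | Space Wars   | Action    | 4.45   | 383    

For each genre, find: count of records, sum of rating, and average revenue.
SELECT genre,
       COUNT(*) as cnt,
       SUM(rating) as total_rating,
       AVG(revenue) as avg_revenue
FROM movies
GROUP BY genre

Result:
  Action: 3 records, 17.23 total rating, 182.33 avg revenue
  Animation: 7 records, 47.11 total rating, 430.86 avg revenue
  Comedy: 2 records, 13.66 total rating, 350.50 avg revenue
  Romance: 4 records, 32.43 total rating, 404.25 avg revenue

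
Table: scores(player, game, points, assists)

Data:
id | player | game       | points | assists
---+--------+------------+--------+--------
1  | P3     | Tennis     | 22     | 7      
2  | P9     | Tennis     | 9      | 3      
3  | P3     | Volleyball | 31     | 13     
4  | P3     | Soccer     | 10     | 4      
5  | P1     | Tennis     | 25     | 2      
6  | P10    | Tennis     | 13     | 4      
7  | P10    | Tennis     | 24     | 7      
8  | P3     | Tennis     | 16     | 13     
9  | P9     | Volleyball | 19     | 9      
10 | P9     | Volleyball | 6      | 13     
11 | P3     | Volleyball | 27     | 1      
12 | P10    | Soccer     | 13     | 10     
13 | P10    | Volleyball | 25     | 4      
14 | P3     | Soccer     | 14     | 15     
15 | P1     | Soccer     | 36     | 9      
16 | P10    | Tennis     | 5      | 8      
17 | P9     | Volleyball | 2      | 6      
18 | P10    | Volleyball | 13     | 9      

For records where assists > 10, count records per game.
SELECT game, COUNT(*)
FROM scores
WHERE assists > 10
GROUP BY game

Note: WHERE filters rows before grouping.

Result:
  Soccer: 1
  Tennis: 1
  Volleyball: 2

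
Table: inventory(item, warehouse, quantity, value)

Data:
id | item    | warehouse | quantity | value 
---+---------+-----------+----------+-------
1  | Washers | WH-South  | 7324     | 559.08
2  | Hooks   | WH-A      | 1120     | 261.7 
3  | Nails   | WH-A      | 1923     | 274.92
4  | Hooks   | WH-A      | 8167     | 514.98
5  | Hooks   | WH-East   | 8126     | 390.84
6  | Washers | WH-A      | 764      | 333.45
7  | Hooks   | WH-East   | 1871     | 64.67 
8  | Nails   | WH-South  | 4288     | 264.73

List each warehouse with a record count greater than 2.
SELECT warehouse, COUNT(*) as cnt
FROM inventory
GROUP BY warehouse
HAVING COUNT(*) > 2

Result:
  WH-A: 4

Note: HAVING filters groups after aggregation, WHERE filters rows before.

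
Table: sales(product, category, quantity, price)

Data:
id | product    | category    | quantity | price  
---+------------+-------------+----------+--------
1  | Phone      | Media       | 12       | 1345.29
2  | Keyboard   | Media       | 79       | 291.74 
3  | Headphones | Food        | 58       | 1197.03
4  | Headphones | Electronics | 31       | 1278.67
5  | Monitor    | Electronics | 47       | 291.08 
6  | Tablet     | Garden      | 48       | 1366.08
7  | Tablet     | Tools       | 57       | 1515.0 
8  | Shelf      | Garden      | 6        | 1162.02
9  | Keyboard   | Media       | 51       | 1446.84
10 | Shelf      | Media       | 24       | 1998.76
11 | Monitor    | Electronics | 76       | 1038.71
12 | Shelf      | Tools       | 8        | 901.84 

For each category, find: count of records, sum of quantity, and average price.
SELECT category,
       COUNT(*) as cnt,
       SUM(quantity) as total_quantity,
       AVG(price) as avg_price
FROM sales
GROUP BY category

Result:
  Electronics: 3 records, 154 total quantity, 869.49 avg price
  Food: 1 records, 58 total quantity, 1197.03 avg price
  Garden: 2 records, 54 total quantity, 1264.05 avg price
  Media: 4 records, 166 total quantity, 1270.66 avg price
  Tools: 2 records, 65 total quantity, 1208.42 avg price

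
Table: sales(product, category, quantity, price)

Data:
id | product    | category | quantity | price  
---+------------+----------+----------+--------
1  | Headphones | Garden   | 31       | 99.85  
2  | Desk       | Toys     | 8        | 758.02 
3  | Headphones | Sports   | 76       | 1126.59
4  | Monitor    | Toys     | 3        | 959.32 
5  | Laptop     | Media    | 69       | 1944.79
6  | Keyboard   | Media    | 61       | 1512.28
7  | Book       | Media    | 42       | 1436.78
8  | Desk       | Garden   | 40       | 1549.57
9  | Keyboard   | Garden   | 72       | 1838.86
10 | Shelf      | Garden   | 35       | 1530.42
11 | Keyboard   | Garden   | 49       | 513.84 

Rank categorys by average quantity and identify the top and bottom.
SELECT category, AVG(quantity)
FROM sales
GROUP BY category
ORDER BY AVG(quantity)

All groups:
  Toys: 5.50
  Garden: 45.40
  Media: 57.33
  Sports: 76.00

Highest: Sports (76.00)
Lowest: Toys (5.50)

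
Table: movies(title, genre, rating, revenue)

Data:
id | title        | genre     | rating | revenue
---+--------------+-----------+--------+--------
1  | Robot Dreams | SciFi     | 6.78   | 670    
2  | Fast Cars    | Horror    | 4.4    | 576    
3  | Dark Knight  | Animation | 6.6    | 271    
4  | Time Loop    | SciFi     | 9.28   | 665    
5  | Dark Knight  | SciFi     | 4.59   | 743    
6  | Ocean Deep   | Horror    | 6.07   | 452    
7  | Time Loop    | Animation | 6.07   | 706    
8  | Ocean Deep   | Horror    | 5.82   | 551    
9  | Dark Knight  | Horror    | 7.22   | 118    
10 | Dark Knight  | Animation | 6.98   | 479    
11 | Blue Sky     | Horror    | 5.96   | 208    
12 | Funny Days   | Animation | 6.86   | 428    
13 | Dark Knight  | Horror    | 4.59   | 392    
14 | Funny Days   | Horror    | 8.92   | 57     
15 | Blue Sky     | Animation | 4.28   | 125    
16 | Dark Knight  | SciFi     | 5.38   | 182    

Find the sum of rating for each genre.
SELECT genre, SUM(rating) as result
FROM movies
GROUP BY genre

Result:
  Animation: 30.79
  Horror: 42.98
  SciFi: 26.03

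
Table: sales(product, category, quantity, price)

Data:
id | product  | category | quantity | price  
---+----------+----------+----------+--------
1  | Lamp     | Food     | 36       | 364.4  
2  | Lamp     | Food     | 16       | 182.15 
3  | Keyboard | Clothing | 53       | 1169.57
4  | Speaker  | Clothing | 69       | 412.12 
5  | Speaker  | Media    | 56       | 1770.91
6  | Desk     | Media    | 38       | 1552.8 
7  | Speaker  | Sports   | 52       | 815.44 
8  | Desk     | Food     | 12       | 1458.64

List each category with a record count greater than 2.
SELECT category, COUNT(*) as cnt
FROM sales
GROUP BY category
HAVING COUNT(*) > 2

Result:
  Food: 3

Note: HAVING filters groups after aggregation, WHERE filters rows before.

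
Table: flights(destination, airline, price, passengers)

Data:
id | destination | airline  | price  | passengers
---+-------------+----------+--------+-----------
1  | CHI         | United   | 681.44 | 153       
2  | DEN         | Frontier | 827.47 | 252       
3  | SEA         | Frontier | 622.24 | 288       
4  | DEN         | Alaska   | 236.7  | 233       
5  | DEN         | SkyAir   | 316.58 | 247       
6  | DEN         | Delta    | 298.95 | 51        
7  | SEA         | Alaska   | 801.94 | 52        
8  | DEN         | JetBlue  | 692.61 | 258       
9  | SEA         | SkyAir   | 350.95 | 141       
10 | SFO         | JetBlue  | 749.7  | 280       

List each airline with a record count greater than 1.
SELECT airline, COUNT(*) as cnt
FROM flights
GROUP BY airline
HAVING COUNT(*) > 1

Result:
  Alaska: 2
  Frontier: 2
  JetBlue: 2
  SkyAir: 2

Note: HAVING filters groups after aggregation, WHERE filters rows before.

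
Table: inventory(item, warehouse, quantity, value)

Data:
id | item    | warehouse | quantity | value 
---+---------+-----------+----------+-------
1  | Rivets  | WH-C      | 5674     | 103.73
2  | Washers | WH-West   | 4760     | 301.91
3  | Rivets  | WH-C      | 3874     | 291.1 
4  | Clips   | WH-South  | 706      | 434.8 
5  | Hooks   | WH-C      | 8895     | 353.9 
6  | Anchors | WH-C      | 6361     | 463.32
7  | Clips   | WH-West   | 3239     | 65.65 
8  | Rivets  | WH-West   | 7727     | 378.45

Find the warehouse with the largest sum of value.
SELECT warehouse, SUM(value) as val
FROM inventory
GROUP BY warehouse
ORDER BY val DESC
LIMIT 1

Result: WH-C with sum(value) = 1212.05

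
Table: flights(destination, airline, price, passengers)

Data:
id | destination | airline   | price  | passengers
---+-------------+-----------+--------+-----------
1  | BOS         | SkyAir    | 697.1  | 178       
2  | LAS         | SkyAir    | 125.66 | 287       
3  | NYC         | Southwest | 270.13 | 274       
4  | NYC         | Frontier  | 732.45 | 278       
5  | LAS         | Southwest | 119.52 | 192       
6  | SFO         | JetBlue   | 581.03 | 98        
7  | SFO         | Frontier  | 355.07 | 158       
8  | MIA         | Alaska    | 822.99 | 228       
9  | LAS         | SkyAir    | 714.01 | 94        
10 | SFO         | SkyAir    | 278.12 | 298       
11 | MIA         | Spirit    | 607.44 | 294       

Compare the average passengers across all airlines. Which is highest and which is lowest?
SELECT airline, AVG(passengers)
FROM flights
GROUP BY airline
ORDER BY AVG(passengers)

All groups:
  JetBlue: 98.00
  SkyAir: 214.25
  Frontier: 218.00
  Alaska: 228.00
  Southwest: 233.00
  Spirit: 294.00

Highest: Spirit (294.00)
Lowest: JetBlue (98.00)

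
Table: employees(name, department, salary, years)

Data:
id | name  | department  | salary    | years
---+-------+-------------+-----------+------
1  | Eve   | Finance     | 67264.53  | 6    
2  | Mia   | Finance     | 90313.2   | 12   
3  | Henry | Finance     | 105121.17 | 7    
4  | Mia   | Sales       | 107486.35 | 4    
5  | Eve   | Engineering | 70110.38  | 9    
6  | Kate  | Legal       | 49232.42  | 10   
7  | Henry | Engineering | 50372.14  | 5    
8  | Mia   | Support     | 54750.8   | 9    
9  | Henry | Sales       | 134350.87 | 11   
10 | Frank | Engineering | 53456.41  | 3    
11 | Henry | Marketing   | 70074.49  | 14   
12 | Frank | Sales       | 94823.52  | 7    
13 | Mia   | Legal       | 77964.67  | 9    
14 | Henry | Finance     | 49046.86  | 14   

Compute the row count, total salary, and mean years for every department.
SELECT department,
       COUNT(*) as cnt,
       SUM(salary) as total_salary,
       AVG(years) as avg_years
FROM employees
GROUP BY department

Result:
  Engineering: 3 records, 173938.93 total salary, 5.67 avg years
  Finance: 4 records, 311745.76 total salary, 9.75 avg years
  Legal: 2 records, 127197.09 total salary, 9.50 avg years
  Marketing: 1 records, 70074.49 total salary, 14.00 avg years
  Sales: 3 records, 336660.74 total salary, 7.33 avg years
  Support: 1 records, 54750.80 total salary, 9.00 avg years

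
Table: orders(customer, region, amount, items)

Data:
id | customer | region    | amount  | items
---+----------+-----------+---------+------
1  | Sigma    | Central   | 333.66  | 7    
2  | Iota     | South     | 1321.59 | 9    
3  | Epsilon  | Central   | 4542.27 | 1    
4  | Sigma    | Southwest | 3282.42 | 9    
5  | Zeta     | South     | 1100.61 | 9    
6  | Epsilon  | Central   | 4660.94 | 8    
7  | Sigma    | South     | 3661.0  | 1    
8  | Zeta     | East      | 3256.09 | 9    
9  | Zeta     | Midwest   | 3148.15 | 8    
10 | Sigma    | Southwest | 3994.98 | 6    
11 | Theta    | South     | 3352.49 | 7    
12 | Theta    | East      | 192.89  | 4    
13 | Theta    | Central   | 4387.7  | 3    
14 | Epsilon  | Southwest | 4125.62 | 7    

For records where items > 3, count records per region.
SELECT region, COUNT(*)
FROM orders
WHERE items > 3
GROUP BY region

Note: WHERE filters rows before grouping.

Result:
  Central: 2
  East: 2
  Midwest: 1
  South: 3
  Southwest: 3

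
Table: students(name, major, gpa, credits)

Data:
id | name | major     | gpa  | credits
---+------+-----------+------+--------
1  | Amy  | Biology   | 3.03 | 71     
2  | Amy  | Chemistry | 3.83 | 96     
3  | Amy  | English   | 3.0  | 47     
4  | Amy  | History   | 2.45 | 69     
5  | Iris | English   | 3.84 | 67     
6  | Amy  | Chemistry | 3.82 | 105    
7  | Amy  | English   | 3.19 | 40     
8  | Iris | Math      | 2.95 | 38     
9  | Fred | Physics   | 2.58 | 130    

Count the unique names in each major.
SELECT major, COUNT(DISTINCT name)
FROM students
GROUP BY major

Result:
  Biology: 1 distinct
  Chemistry: 1 distinct
  English: 2 distinct
  History: 1 distinct
  Math: 1 distinct
  Physics: 1 distinct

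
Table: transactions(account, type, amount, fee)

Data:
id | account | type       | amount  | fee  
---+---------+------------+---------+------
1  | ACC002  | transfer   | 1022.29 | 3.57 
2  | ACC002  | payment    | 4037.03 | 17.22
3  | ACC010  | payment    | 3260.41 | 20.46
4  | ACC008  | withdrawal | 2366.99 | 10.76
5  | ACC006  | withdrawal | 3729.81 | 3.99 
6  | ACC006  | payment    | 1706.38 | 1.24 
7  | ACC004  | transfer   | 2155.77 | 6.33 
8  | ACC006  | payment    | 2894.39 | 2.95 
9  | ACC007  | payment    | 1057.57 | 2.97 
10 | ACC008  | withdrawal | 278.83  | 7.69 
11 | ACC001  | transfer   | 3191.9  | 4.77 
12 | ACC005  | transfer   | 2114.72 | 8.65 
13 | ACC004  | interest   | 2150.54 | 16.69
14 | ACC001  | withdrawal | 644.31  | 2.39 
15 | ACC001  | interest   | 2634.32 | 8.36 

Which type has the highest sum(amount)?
SELECT type, SUM(amount) as val
FROM transactions
GROUP BY type
ORDER BY val DESC
LIMIT 1

Result: payment with sum(amount) = 12955.78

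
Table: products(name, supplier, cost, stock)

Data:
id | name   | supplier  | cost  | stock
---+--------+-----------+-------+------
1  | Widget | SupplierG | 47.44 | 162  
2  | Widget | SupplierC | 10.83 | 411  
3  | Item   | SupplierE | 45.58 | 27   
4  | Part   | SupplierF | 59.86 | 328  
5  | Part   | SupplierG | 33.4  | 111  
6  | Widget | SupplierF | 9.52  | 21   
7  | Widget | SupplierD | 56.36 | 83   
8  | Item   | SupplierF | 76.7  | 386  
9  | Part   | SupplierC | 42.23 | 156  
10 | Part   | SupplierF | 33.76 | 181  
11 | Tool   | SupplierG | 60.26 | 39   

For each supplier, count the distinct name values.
SELECT supplier, COUNT(DISTINCT name)
FROM products
GROUP BY supplier

Result:
  SupplierC: 2 distinct
  SupplierD: 1 distinct
  SupplierE: 1 distinct
  SupplierF: 3 distinct
  SupplierG: 3 distinct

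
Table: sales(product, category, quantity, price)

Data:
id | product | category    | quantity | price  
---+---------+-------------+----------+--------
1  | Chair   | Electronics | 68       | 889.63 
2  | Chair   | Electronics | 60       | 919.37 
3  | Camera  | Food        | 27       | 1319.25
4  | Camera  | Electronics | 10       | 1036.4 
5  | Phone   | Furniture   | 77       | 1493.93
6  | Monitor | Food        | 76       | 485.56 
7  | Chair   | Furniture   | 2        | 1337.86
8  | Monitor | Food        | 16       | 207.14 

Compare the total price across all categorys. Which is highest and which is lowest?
SELECT category, SUM(price)
FROM sales
GROUP BY category
ORDER BY SUM(price)

All groups:
  Food: 2011.95
  Furniture: 2831.79
  Electronics: 2845.40

Highest: Electronics (2845.40)
Lowest: Food (2011.95)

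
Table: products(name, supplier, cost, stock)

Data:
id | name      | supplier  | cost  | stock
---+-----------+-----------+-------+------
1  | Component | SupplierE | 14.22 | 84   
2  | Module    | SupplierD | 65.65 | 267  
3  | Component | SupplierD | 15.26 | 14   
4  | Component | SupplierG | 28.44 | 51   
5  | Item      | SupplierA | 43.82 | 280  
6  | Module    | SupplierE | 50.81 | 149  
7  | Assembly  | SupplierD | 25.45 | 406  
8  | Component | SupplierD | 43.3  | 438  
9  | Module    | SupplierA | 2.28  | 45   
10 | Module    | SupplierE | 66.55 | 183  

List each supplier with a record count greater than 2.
SELECT supplier, COUNT(*) as cnt
FROM products
GROUP BY supplier
HAVING COUNT(*) > 2

Result:
  SupplierD: 4
  SupplierE: 3

Note: HAVING filters groups after aggregation, WHERE filters rows before.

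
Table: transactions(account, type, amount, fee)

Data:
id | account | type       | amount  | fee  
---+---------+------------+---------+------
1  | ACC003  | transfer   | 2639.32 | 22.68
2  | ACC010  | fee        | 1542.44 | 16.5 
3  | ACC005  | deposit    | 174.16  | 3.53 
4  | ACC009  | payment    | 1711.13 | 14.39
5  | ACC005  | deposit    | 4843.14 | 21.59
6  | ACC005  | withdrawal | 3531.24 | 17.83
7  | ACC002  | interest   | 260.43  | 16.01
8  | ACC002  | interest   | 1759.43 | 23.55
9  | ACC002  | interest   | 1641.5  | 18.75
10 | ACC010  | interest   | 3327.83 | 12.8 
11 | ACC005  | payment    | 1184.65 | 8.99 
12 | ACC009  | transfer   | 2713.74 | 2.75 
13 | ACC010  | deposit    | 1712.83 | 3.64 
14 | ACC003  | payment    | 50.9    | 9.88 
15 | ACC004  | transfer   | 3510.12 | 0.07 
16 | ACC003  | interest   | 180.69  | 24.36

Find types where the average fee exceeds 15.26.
SELECT type, AVG(fee)
FROM transactions
GROUP BY type
HAVING AVG(fee) > 15.26

Result:
  fee: avg=16.50
  interest: avg=19.09
  withdrawal: avg=17.83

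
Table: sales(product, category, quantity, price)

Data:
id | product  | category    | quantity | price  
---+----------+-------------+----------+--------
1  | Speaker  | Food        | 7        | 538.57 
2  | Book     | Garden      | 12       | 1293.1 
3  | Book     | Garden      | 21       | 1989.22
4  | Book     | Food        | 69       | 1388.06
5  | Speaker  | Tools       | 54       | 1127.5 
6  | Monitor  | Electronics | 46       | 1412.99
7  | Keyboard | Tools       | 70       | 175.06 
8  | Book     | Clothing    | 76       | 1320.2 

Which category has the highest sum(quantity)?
SELECT category, SUM(quantity) as val
FROM sales
GROUP BY category
ORDER BY val DESC
LIMIT 1

Result: Tools with sum(quantity) = 124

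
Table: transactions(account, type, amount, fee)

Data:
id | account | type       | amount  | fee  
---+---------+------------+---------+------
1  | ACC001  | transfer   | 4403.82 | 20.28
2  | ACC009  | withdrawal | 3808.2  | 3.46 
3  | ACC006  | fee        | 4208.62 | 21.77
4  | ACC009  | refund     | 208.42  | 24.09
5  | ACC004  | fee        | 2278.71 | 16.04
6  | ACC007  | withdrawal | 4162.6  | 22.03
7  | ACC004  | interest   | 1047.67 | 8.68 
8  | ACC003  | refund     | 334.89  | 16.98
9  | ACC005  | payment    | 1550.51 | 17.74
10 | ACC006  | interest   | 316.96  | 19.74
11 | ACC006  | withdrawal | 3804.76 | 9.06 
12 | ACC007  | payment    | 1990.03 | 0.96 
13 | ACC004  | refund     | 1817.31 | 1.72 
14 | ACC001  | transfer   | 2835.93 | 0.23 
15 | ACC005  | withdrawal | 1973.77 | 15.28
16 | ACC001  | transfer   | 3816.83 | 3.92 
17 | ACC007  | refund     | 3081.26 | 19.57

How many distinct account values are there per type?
SELECT type, COUNT(DISTINCT account)
FROM transactions
GROUP BY type

Result:
  fee: 2 distinct
  interest: 2 distinct
  payment: 2 distinct
  refund: 4 distinct
  transfer: 1 distinct
  withdrawal: 4 distinct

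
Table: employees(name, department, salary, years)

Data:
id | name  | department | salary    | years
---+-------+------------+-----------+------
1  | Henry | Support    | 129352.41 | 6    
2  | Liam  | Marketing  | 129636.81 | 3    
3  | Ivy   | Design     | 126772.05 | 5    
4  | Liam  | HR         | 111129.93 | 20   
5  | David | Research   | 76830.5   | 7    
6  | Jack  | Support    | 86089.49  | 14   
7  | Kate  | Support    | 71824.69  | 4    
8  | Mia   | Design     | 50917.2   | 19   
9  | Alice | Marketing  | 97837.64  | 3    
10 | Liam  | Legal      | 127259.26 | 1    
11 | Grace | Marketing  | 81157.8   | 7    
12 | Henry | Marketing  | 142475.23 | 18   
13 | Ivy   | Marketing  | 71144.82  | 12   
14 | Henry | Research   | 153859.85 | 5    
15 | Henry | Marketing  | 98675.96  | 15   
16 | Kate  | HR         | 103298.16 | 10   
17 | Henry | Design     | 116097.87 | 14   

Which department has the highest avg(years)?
SELECT department, AVG(years) as val
FROM employees
GROUP BY department
ORDER BY val DESC
LIMIT 1

Result: HR with avg(years) = 15.00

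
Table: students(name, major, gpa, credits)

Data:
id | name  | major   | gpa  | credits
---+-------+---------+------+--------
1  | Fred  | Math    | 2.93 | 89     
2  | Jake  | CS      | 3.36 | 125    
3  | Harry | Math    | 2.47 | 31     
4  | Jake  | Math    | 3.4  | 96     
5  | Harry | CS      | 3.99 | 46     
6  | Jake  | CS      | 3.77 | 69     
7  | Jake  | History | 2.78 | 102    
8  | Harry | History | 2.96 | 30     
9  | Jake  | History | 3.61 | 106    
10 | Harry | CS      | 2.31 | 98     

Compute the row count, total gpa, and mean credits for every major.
SELECT major,
       COUNT(*) as cnt,
       SUM(gpa) as total_gpa,
       AVG(credits) as avg_credits
FROM students
GROUP BY major

Result:
  CS: 4 records, 13.43 total gpa, 84.50 avg credits
  History: 3 records, 9.35 total gpa, 79.33 avg credits
  Math: 3 records, 8.80 total gpa, 72.00 avg credits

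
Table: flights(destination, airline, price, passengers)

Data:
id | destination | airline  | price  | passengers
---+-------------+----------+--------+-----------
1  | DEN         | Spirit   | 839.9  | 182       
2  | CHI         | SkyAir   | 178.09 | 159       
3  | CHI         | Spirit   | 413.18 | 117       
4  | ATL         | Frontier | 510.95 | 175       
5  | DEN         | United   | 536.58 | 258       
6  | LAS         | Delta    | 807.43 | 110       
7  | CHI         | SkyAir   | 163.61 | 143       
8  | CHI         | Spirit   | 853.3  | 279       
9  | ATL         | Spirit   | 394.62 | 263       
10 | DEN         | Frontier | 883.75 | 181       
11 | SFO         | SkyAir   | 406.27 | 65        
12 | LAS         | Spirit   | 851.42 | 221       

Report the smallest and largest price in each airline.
SELECT airline, MIN(price), MAX(price)
FROM flights
GROUP BY airline

Result:
  Delta: min=807.43, max=807.43
  Frontier: min=510.95, max=883.75
  SkyAir: min=163.61, max=406.27
  Spirit: min=394.62, max=853.30
  United: min=536.58, max=536.58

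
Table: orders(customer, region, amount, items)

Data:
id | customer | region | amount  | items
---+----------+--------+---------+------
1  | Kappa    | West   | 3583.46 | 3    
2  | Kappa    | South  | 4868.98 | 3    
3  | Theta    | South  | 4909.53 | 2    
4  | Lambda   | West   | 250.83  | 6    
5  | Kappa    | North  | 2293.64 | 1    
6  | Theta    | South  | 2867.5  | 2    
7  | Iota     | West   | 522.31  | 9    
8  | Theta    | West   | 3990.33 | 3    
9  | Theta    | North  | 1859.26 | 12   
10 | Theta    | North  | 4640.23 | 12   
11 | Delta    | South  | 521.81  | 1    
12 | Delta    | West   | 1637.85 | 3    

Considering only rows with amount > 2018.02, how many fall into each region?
SELECT region, COUNT(*)
FROM orders
WHERE amount > 2018.02
GROUP BY region

Note: WHERE filters rows before grouping.

Result:
  North: 2
  South: 3
  West: 2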